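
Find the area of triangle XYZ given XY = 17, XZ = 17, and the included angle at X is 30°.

When two sides and the included angle are known, the area formula is (1/2)ab sin(C).
The height from one side to the opposite vertex is 17 sin(30°) = 17/2.
Area = (1/2) * 17 * 17/2 = 289/4.

289/4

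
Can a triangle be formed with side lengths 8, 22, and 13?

The longest side is 22. The other two sides sum to 8 + 13 = 21.
Since 21 ≤ 22, the two shorter sides cannot reach around to close the triangle.

No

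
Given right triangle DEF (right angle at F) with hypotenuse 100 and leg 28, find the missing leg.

By the Pythagorean theorem: EF^2 = DE^2 - DF^2
EF^2 = 100^2 - 28^2 = 10000 - 784 = 9216
EF = sqrt(9216) = 96

96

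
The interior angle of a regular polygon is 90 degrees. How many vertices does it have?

Each interior angle of a regular n-gon is (n - 2) * 180 / n.
Setting this equal to 90:
(n - 2) * 180 / n = 90
Each exterior angle = 180 - 90 = 90 degrees.
Since exterior angles sum to 360: n = 360 / 90 = 4.

4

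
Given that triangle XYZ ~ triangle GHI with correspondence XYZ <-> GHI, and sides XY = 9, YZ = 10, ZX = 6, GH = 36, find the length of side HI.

Similar triangles have proportional sides. Setting up the proportion:
GH / XY = HI / YZ
36 / 9 = HI / 10
HI = 10 * 36 / 9 = 40.

40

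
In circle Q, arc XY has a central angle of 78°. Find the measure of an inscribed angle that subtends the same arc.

By the inscribed angle theorem, the inscribed angle is half the central angle.
Inscribed angle = 78° / 2 = 39°

39°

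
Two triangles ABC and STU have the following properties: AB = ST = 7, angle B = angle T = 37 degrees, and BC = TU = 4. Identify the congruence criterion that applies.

The given information provides:
AB = ST = 7, angle B = angle T = 37 degrees, and BC = TU = 4
This matches the SAS congruence theorem.
Two pairs of corresponding sides and the included angle are equal (Side-Angle-Side).

SAS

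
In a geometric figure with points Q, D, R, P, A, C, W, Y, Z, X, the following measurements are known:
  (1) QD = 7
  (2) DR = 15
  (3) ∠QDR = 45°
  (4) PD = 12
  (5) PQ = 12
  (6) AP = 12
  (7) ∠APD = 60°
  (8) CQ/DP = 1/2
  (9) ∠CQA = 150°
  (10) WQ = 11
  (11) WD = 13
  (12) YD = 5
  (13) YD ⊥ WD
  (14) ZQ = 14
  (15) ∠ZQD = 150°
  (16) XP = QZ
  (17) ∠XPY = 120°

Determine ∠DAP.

Step 1: By the law of cosines on triangle APD: AD² = 12² + 12² − 2·12·12·cos(60°) = 144, so AD = 12.
Step 2: By the inverse law of cosines on triangle DAP: cos(∠DAP) = (12² + 12² − 12²) / (2·12·12) = 144/288 = 0.5, so ∠DAP = 60°.

Therefore, the measure of angle ∠DAP = 60°.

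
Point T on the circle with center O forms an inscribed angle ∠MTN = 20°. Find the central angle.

Central angle = 2 × 20° = 40° (inscribed angle theorem).

40°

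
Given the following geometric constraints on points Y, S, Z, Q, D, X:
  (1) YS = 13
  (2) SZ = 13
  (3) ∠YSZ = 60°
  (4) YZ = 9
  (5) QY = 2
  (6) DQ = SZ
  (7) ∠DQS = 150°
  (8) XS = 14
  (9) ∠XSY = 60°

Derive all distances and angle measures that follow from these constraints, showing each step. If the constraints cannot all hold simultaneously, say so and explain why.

These constraints are not satisfiable: (1), (2) and (4) fix all three sides of triangle YSZ, so by the law of cosines cos(∠YSZ) = (13² + 13² − 9²) / (2·13·13) = 0.7604, i.e. ∠YSZ ≈ 40.5°, which contradicts (3) ∠YSZ = 60°. No planar figure meets all of them, so nothing further can be derived.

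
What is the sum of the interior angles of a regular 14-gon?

The sum of interior angles of an n-sided polygon is (n - 2) * 180.
For n = 14: (14 - 2) * 180 = 12 * 180 = 2160 degrees.

2160 degrees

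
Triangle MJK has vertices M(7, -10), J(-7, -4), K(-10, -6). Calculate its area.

Shoelace: Area = (1/2)|7(-4--6) + -7(-6--10) + -10(-10--4)| = (1/2)(46) = 23

23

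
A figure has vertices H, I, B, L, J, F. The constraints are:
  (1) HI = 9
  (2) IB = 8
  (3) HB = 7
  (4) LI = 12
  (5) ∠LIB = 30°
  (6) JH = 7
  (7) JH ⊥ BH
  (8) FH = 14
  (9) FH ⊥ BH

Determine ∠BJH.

Step 1: By the law of cosines on triangle JHB: JB² = 7² + 7² − 2·7·7·cos(90°) = 98, so JB = 7·√2.
Step 2: By the inverse law of cosines on triangle BJH: cos(∠BJH) = ((7·√2)² + 7² − 7²) / (2·7·√2·7) = 98/138.59 = 0.7071, so ∠BJH = 45°.

Therefore, the measure of angle ∠BJH = 45°.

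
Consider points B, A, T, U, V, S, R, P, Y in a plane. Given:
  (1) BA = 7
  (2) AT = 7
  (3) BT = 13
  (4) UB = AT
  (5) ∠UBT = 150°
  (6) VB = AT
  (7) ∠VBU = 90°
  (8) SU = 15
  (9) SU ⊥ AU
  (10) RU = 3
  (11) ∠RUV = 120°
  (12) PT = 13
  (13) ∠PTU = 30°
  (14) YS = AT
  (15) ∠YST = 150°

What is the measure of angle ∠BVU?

From the given relations: VB = AT = 7; UB = AT = 7.
Step 1: By the law of cosines on triangle VBU: VU² = 7² + 7² − 2·7·7·cos(90°) = 98, so VU = 7·√2.
Step 2: By the inverse law of cosines on triangle BVU: cos(∠BVU) = (7² + (7·√2)² − 7²) / (2·7·7·√2) = 98/138.59 = 0.7071, so ∠BVU = 45°.

Therefore, the measure of angle ∠BVU = 45°.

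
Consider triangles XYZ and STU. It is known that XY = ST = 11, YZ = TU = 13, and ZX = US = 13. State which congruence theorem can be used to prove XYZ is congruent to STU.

The given information provides:
XY = ST = 11, YZ = TU = 13, and ZX = US = 13
This matches the SSS congruence theorem.
All three pairs of corresponding sides are equal (Side-Side-Side).

SSS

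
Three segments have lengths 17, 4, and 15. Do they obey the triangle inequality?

Check all three triangle inequalities:
17 + 4 = 21 > 15 ✓
17 + 15 = 32 > 4 ✓
4 + 15 = 19 > 17 ✓
All conditions hold, so these sides form a valid triangle.

Yes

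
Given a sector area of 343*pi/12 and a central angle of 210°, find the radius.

r² = 360 × 343*pi/12 / (π × 210) = 49, so r = 7.

7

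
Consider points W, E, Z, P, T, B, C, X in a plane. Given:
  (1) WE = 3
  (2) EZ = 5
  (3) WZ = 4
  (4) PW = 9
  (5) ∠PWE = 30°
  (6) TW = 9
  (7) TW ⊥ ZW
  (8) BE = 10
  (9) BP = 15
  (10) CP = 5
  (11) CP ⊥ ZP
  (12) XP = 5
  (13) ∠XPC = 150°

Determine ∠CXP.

Step 1: By the law of cosines on triangle XPC: XC² = 5² + 5² − 2·5·5·cos(150°) = 93.3, so XC ≈ 9.66.
Step 2: By the inverse law of cosines on triangle CXP: cos(∠CXP) = (9.66² + 5² − 5²) / (2·9.66·5) = 93.3/96.59 = 0.9659, so ∠CXP = 15°.

Therefore, the measure of angle ∠CXP = 15°.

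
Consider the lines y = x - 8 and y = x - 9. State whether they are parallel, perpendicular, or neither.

Slope of line 1: m1 = 1
Slope of line 2: m2 = 1
Two lines are parallel if and only if they have equal slopes (or both are vertical).
Here m1 = m2 = 1, confirming the lines are parallel.

Parallel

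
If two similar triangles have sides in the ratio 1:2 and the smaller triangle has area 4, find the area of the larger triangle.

Area ratio = (1/2)^2 = 1/4. Area of the larger triangle = 4 * 4/1 = 16.

16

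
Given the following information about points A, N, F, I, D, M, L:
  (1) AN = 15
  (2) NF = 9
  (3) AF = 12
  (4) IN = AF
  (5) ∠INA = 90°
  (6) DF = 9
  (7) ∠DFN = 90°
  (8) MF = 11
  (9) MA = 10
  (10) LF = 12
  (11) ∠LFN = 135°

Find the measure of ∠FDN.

Step 1: By the law of cosines on triangle DFN: DN² = 9² + 9² − 2·9·9·cos(90°) = 162, so DN = 9·√2.
Step 2: By the inverse law of cosines on triangle FDN: cos(∠FDN) = (9² + (9·√2)² − 9²) / (2·9·9·√2) = 162/229.1 = 0.7071, so ∠FDN = 45°.

Therefore, the measure of angle ∠FDN = 45°.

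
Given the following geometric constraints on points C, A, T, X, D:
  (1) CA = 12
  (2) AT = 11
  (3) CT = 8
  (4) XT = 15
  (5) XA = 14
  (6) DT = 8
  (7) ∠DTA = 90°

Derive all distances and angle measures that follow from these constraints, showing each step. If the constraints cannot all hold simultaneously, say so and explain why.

The constraints are consistent.

Step 1: From AT = 11, TD = 8, and ∠ATD = 90°, by the law of cosines:
  AD² = AT² + TD² - 2·AT·TD·cos(90°) = 121 + 64 - 0 = 185
  AD = √185

Step 2: From CA = 12, CT = 8, AT = 11, by the inverse law of cosines:
  cos(∠ACT) = (CA² + CT² - AT²) / (2·CA·CT)
  ∠ACT = 63.06°

Step 3: From AC = 12, AT = 11, CT = 8, by the inverse law of cosines:
  cos(∠CAT) = (AC² + AT² - CT²) / (2·AC·AT)
  ∠CAT = 40.42°

Step 4: From AT = 11, AX = 14, TX = 15, by the inverse law of cosines:
  cos(∠TAX) = (AT² + AX² - TX²) / (2·AT·AX)
  ∠TAX = 72.62°

Step 5: From TA = 11, TC = 8, AC = 12, by the inverse law of cosines:
  cos(∠ATC) = (TA² + TC² - AC²) / (2·TA·TC)
  ∠ATC = 76.53°

Step 6: From TA = 11, TX = 15, AX = 14, by the inverse law of cosines:
  cos(∠ATX) = (TA² + TX² - AX²) / (2·TA·TX)
  ∠ATX = 62.96°

Step 7: From XA = 14, XT = 15, AT = 11, by the inverse law of cosines:
  cos(∠AXT) = (XA² + XT² - AT²) / (2·XA·XT)
  ∠AXT = 44.42°

Step 8: From AD = √185, AT = 11, DT = 8, by the inverse law of cosines:
  cos(∠DAT) = (AD² + AT² - DT²) / (2·AD·AT)
  ∠DAT = 36.03°

Step 9: From DA = √185, DT = 8, AT = 11, by the inverse law of cosines:
  cos(∠ADT) = (DA² + DT² - AT²) / (2·DA·DT)
  ∠ADT = 53.97°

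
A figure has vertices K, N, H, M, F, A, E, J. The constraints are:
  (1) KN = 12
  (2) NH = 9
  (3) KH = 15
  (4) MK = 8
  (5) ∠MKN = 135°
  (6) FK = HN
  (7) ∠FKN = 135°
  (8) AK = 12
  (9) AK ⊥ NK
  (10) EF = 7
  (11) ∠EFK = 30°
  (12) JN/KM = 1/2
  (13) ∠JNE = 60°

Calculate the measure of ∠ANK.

Step 1: By the law of cosines on triangle NKA: NA² = 12² + 12² − 2·12·12·cos(90°) = 288, so NA = 12·√2.
Step 2: By the inverse law of cosines on triangle ANK: cos(∠ANK) = ((12·√2)² + 12² − 12²) / (2·12·√2·12) = 288/407.29 = 0.7071, so ∠ANK = 45°.

Therefore, the measure of angle ∠ANK = 45°.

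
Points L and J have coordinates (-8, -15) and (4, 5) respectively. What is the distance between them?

d = sqrt((12)^2 + (20)^2) = sqrt(544) = 4*sqrt(34)

4*sqrt(34)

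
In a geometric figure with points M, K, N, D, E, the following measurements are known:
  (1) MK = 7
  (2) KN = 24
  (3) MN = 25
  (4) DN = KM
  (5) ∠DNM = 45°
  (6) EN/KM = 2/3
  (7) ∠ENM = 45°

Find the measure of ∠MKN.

Step 1: By the inverse law of cosines on triangle MKN: cos(∠MKN) = (7² + 24² − 25²) / (2·7·24) = 0/336 = 0, so ∠MKN = 90°.

Therefore, the measure of angle ∠MKN = 90°.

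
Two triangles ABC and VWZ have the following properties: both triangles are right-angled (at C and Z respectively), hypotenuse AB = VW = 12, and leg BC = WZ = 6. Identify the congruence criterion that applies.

The given information matches HL: The hypotenuse and one leg of two right triangles are equal (Hypotenuse-Leg).

HL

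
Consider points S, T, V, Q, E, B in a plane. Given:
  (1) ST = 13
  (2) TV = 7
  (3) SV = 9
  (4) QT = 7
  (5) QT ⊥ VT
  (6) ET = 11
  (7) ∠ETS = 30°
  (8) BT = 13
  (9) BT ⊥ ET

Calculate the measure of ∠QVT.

Step 1: By the law of cosines on triangle VTQ: VQ² = 7² + 7² − 2·7·7·cos(90°) = 98, so VQ = 7·√2.
Step 2: By the inverse law of cosines on triangle QVT: cos(∠QVT) = ((7·√2)² + 7² − 7²) / (2·7·√2·7) = 98/138.59 = 0.7071, so ∠QVT = 45°.

Therefore, the measure of angle ∠QVT = 45°.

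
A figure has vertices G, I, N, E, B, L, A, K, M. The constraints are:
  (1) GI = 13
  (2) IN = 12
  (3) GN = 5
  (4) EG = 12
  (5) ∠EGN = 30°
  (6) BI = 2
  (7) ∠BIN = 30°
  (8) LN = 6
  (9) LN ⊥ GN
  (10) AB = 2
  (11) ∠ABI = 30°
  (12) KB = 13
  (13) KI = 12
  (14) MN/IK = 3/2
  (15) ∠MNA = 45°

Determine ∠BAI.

Step 1: By the law of cosines on triangle ABI: AI² = 2² + 2² − 2·2·2·cos(30°) = 1.07, so AI ≈ 1.04.
Step 2: By the inverse law of cosines on triangle BAI: cos(∠BAI) = (2² + 1.04² − 2²) / (2·2·1.04) = 1.07/4.14 = 0.2588, so ∠BAI = 75°.

Therefore, the measure of angle ∠BAI = 75°.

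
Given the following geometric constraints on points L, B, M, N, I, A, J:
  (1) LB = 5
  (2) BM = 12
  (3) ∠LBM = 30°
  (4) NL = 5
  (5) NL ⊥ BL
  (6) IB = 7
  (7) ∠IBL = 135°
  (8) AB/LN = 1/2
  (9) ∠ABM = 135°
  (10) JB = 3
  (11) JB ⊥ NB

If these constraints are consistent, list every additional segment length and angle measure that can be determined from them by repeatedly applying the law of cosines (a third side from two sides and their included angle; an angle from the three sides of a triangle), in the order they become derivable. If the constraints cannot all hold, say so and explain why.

The constraints are consistent. Derivable facts, in order:
After 1 step:
- BN = 5·√2
- LI ≈ 11.11
- LM ≈ 8.07
- MA ≈ 13.88
After 2 steps:
- NJ = √59
- ∠AMB = 7.32°
- ∠BAM = 37.68°
- ∠BIL = 18.55°
- ∠BLI = 26.45°
- ∠BLM = 131.95°
- ∠BML = 18.05°
- ∠BNL = 45°
- ∠LBN = 45°
After 3 steps:
- ∠BJN = 67.01°
- ∠BNJ = 22.99°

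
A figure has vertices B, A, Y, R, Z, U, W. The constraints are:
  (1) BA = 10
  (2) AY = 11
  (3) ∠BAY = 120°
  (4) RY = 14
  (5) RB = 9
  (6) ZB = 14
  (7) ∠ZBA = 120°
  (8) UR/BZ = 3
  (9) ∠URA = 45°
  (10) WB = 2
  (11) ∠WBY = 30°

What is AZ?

Step 1: By the law of cosines on triangle ABZ: AZ² = 10² + 14² − 2·10·14·cos(120°) = 436, so AZ = 2·√109.

Therefore, the length of AZ = 2·√109.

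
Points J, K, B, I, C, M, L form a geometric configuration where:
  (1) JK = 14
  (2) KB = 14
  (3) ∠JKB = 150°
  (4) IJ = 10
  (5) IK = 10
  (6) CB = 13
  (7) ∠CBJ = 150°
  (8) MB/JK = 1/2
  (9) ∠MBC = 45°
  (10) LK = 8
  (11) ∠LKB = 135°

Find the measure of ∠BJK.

Step 1: By the law of cosines on triangle JKB: JB² = 14² + 14² − 2·14·14·cos(150°) = 731.48, so JB ≈ 27.05.
Step 2: By the inverse law of cosines on triangle BJK: cos(∠BJK) = (27.05² + 14² − 14²) / (2·27.05·14) = 731.48/757.29 = 0.9659, so ∠BJK = 15°.

Therefore, the measure of angle ∠BJK = 15°.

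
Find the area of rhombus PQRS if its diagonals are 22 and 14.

The diagonals of a rhombus divide it into four right triangles.
Each triangle has legs 22/ 2 = 11 and 14/2 = 7, so each has area (1/2)*11*7 = 77/2.
Four such triangles give total area = (d1 * d2) / 2 = 154.

154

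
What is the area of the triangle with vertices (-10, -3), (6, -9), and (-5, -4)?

The Shoelace formula computes the area from vertex coordinates by summing cross products.
For vertices (-10,-3), (6,-9), (-5,-4):
Signed sum = -10*-9 - 6*-3 + 6*-4 - -5*-9 + -5*-3 - -10*-4
= 108 + -69 + -25 = 14
Area = (1/2)|14| = 7.

7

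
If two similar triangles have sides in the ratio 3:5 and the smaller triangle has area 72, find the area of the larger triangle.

The ratio of areas of similar triangles = (side ratio)^2.
Side ratio = 3:5, so area ratio = 9:25.
Area of the larger triangle / Area of the smaller triangle = 25/9
Area of the larger triangle = 72 * 25/9 = 200

200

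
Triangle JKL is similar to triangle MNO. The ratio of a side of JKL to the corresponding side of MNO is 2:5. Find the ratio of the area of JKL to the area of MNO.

Area ratio = (side ratio)^2 = (2/5)^2 = 4:25.

4:25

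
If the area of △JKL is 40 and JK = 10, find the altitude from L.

Rearranging the area formula Area = (1/2) * base * height:
height = 2 * Area / base = 2 * 40 / 10 = 8.

8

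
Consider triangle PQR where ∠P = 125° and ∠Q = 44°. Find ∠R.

By the triangle angle sum property, the three interior angles of any triangle add up to 180°.
We know angle P = 125° and angle Q = 44°, so their sum is 169°.
Therefore angle R = 180° - 169° = 11°.

11 degrees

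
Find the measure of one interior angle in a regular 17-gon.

Each interior angle of a regular n-gon is (n - 2) * 180 / n.
For n = 17: (17 - 2) * 180 / 17 = 2700/17 = 2700/17 degrees.

2700/17 degrees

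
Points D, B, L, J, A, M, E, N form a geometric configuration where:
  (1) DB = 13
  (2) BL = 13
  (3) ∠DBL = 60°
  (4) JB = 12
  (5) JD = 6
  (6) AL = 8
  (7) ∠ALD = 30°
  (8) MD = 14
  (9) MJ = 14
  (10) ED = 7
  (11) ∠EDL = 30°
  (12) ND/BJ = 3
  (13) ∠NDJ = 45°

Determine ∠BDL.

Step 1: By the law of cosines on triangle DBL: DL² = 13² + 13² − 2·13·13·cos(60°) = 169, so DL = 13.
Step 2: By the inverse law of cosines on triangle BDL: cos(∠BDL) = (13² + 13² − 13²) / (2·13·13) = 169/338 = 0.5, so ∠BDL = 60°.

Therefore, the measure of angle ∠BDL = 60°.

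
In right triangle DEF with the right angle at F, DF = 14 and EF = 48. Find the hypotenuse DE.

By the Pythagorean theorem: DE^2 = DF^2 + EF^2
DE^2 = 14^2 + 48^2 = 196 + 2304 = 2500
DE = sqrt(2500) = 50

50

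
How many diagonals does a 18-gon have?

The number of diagonals in an n-gon is n(n - 3)/2.
For n = 18: 18(18 - 3)/2 = 18 × 15 / 2 = 135.

135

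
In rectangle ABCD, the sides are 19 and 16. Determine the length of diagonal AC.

Using the Pythagorean theorem:
d² = 19² + 16² = 361 + 256 = 617
d = sqrt(617)

sqrt(617)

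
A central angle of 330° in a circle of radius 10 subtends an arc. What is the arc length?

The full circumference is 2πr = 2π(10) = 20*pi.
The arc spans 330° out of 360°, which is a fraction of 11/12.
Arc length = 20*pi × 11/12 = 55*pi/3.

55*pi/3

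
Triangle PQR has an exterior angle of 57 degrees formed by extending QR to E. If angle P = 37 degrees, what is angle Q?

By the exterior angle theorem: exterior angle = sum of remote interior angles.
57 = 37 + angle Q
angle Q = 57 - 37 = 20 degrees

20 degrees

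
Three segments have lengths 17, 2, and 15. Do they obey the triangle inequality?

Check the triangle inequality: 2 + 15 = 17 ≤ 17.
Since the sum of two sides does not exceed the third, no triangle can be formed.

No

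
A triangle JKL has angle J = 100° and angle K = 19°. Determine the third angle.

angle L = 180 - 100 - 19 = 61 degrees.

61 degrees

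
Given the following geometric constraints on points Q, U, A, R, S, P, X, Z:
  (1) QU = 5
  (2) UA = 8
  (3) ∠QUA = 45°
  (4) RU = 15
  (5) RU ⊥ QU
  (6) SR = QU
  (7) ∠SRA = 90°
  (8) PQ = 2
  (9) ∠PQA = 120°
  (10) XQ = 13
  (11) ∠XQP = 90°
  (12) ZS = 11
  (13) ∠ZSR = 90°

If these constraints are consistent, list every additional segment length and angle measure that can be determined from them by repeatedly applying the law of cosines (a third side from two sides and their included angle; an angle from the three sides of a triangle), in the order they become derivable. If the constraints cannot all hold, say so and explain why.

The constraints are consistent. Derivable facts, in order:
After 1 step:
- PX = √173
- QA ≈ 5.69
- QR = 5·√10
- RZ = √146
After 2 steps:
- AP ≈ 6.92
- ∠AQU = 96.62°
- ∠PXQ = 8.75°
- ∠QAU = 38.38°
- ∠QPX = 81.25°
- ∠QRU = 18.43°
- ∠RQU = 71.57°
- ∠RZS = 24.44°
- ∠SRZ = 65.56°
After 3 steps:
- ∠APQ = 45.49°
- ∠PAQ = 14.51°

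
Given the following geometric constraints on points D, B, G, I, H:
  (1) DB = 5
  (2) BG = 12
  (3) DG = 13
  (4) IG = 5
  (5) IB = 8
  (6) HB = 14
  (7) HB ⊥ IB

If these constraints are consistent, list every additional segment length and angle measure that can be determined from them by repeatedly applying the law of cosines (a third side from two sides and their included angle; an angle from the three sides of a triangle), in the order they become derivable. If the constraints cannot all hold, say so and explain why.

The constraints are consistent. Derivable facts, in order:
After 1 step:
- IH = 2·√65
- ∠BDG = 67.38°
- ∠BGD = 22.62°
- ∠BGI = 28.96°
- ∠BIG = 133.43°
- ∠DBG = 90°
- ∠GBI = 17.61°
After 2 steps:
- ∠BHI = 29.74°
- ∠BIH = 60.26°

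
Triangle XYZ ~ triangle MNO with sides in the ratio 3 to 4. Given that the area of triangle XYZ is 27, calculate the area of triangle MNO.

Area ratio = (3/4)^2 = 9/16. Area of MNO = 27 * 16/9 = 48.

48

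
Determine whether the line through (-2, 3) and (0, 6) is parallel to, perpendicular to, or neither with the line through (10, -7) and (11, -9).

Slope of line 1: m1 = (6 - 3)/(0 - -2) = 3/2 = 3/2
Slope of line 2: m2 = (-9 - -7)/(11 - 10) = -2/1 = -2
m1 != m2 (3/2 != -2), so not parallel.
m1 * m2 = (3/2) * (-2) = -3 != -1, so not perpendicular.
The lines are neither parallel nor perpendicular.

Neither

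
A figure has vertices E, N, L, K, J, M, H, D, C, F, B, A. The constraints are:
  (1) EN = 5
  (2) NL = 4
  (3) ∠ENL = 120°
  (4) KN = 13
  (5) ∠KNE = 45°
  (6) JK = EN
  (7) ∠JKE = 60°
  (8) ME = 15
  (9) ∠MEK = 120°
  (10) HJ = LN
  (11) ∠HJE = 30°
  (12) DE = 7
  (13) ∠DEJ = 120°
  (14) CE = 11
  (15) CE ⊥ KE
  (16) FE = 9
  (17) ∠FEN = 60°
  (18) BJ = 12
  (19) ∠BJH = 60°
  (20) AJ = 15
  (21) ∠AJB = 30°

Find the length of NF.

Step 1: By the law of cosines on triangle NEF: NF² = 5² + 9² − 2·5·9·cos(60°) = 61, so NF = √61.

Therefore, the length of NF = √61.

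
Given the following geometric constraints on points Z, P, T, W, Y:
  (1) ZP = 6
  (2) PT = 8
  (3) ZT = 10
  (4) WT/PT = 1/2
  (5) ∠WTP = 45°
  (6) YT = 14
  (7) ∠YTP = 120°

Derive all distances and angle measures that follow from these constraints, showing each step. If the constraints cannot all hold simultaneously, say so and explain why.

The constraints are consistent.

From the given relations:
  WT = 1/2·PT = 1/2·8 = 4

Step 1: From PT = 8, TW = 4, and ∠PTW = 45°, by the law of cosines:
  PW² = PT² + TW² - 2·PT·TW·cos(45°) = 64 + 16 - 45.25 = 34.75
  PW ≈ 5.89

Step 2: From PT = 8, TY = 14, and ∠PTY = 120°, by the law of cosines:
  PY² = PT² + TY² - 2·PT·TY·cos(120°) = 64 + 196 + 112 = 372
  PY = 2·√93

Step 3: From ZP = 6, ZT = 10, PT = 8, by the inverse law of cosines:
  cos(∠PZT) = (ZP² + ZT² - PT²) / (2·ZP·ZT)
  ∠PZT = 53.13°

Step 4: From PT = 8, PZ = 6, TZ = 10, by the inverse law of cosines:
  cos(∠TPZ) = (PT² + PZ² - TZ²) / (2·PT·PZ)
  ∠TPZ = 90°

Step 5: From TP = 8, TZ = 10, PZ = 6, by the inverse law of cosines:
  cos(∠PTZ) = (TP² + TZ² - PZ²) / (2·TP·TZ)
  ∠PTZ = 36.87°

Step 6: From PT = 8, PW = 5.89, TW = 4, by the inverse law of cosines:
  cos(∠TPW) = (PT² + PW² - TW²) / (2·PT·PW)
  ∠TPW = 28.68°

Step 7: From PT = 8, PY = 2·√93, TY = 14, by the inverse law of cosines:
  cos(∠TPY) = (PT² + PY² - TY²) / (2·PT·PY)
  ∠TPY = 38.95°

Step 8: From WP = 5.89, WT = 4, PT = 8, by the inverse law of cosines:
  cos(∠PWT) = (WP² + WT² - PT²) / (2·WP·WT)
  ∠PWT = 106.32°

Step 9: From YP = 2·√93, YT = 14, PT = 8, by the inverse law of cosines:
  cos(∠PYT) = (YP² + YT² - PT²) / (2·YP·YT)
  ∠PYT = 21.05°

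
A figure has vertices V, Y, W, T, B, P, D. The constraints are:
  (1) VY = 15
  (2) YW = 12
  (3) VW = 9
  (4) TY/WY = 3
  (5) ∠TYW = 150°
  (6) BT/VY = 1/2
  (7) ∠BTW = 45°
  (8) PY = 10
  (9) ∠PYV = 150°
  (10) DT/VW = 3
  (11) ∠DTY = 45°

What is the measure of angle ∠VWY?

Step 1: By the inverse law of cosines on triangle VWY: cos(∠VWY) = (9² + 12² − 15²) / (2·9·12) = 0/216 = 0, so ∠VWY = 90°.

Therefore, the measure of angle ∠VWY = 90°.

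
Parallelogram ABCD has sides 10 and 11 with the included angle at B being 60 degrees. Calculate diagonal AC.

Law of cosines: d^2 = 10^2 + 11^2 - 2(10)(11)cos(60°) = 111, so d = sqrt(111).

sqrt(111)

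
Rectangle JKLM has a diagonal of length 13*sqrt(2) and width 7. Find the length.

b = sqrt(d^2 - a^2) = sqrt(338 - 49) = sqrt(289) = 17

17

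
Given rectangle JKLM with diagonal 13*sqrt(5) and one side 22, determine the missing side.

b = sqrt(d^2 - a^2) = sqrt(845 - 484) = sqrt(361) = 19

19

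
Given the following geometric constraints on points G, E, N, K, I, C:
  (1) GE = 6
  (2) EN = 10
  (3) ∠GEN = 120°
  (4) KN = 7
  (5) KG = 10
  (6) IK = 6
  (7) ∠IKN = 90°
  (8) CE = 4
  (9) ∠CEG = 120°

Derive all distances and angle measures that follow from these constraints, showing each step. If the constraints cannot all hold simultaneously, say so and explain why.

The constraints are consistent.

Step 1: From GE = 6, EN = 10, and ∠GEN = 120°, by the law of cosines:
  GN² = GE² + EN² - 2·GE·EN·cos(120°) = 36 + 100 + 60 = 196
  GN = 14

Step 2: From GE = 6, EC = 4, and ∠GEC = 120°, by the law of cosines:
  GC² = GE² + EC² - 2·GE·EC·cos(120°) = 36 + 16 + 24 = 76
  GC = 2·√19

Step 3: From NK = 7, KI = 6, and ∠NKI = 90°, by the law of cosines:
  NI² = NK² + KI² - 2·NK·KI·cos(90°) = 49 + 36 - 0 = 85
  NI = √85

Step 4: From GC = 2·√19, GE = 6, CE = 4, by the inverse law of cosines:
  cos(∠CGE) = (GC² + GE² - CE²) / (2·GC·GE)
  ∠CGE = 23.41°

Step 5: From GE = 6, GN = 14, EN = 10, by the inverse law of cosines:
  cos(∠EGN) = (GE² + GN² - EN²) / (2·GE·GN)
  ∠EGN = 38.21°

Step 6: From GK = 10, GN = 14, KN = 7, by the inverse law of cosines:
  cos(∠KGN) = (GK² + GN² - KN²) / (2·GK·GN)
  ∠KGN = 28.1°

Step 7: From NE = 10, NG = 14, EG = 6, by the inverse law of cosines:
  cos(∠ENG) = (NE² + NG² - EG²) / (2·NE·NG)
  ∠ENG = 21.79°

Step 8: From NG = 14, NK = 7, GK = 10, by the inverse law of cosines:
  cos(∠GNK) = (NG² + NK² - GK²) / (2·NG·NK)
  ∠GNK = 42.29°

Step 9: From NI = √85, NK = 7, IK = 6, by the inverse law of cosines:
  cos(∠INK) = (NI² + NK² - IK²) / (2·NI·NK)
  ∠INK = 40.6°

Step 10: From KG = 10, KN = 7, GN = 14, by the inverse law of cosines:
  cos(∠GKN) = (KG² + KN² - GN²) / (2·KG·KN)
  ∠GKN = 109.62°

Step 11: From IK = 6, IN = √85, KN = 7, by the inverse law of cosines:
  cos(∠KIN) = (IK² + IN² - KN²) / (2·IK·IN)
  ∠KIN = 49.4°

Step 12: From CE = 4, CG = 2·√19, EG = 6, by the inverse law of cosines:
  cos(∠ECG) = (CE² + CG² - EG²) / (2·CE·CG)
  ∠ECG = 36.59°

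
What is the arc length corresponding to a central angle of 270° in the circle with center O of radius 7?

The full circumference is 2πr = 2π(7) = 14*pi.
The arc spans 270° out of 360°, which is a fraction of 3/4.
Arc length = 14*pi × 3/4 = 21*pi/2.

21*pi/2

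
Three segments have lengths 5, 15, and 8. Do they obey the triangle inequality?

Check the triangle inequality: 5 + 8 = 13 ≤ 15.
Since the sum of two sides does not exceed the third, no triangle can be formed.

No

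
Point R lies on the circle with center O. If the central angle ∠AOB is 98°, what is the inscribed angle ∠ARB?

Inscribed angle = 98° / 2 = 49° (inscribed angle theorem).

49°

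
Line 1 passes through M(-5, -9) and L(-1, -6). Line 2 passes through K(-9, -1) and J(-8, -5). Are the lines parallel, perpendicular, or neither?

Slope of line 1: m1 = (-6 - -9)/(-1 - -5) = 3/4 = 3/4
Slope of line 2: m2 = (-5 - -1)/(-8 - -9) = -4/1 = -4
m1 != m2 (3/4 != -4), so not parallel.
m1 * m2 = (3/4) * (-4) = -3 != -1, so not perpendicular.
The lines are neither parallel nor perpendicular.

Neither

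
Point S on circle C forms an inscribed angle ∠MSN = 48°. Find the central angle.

By the inscribed angle theorem, the central angle is twice the inscribed angle.
Central angle = 2 × 48° = 96°

96°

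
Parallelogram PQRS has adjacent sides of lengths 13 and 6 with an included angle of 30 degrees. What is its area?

The area of a parallelogram equals the product of two adjacent sides times the sine of the included angle.
This is because the height equals 6 * sin(30°) = 3.
Area = 13 * 3 = 39

39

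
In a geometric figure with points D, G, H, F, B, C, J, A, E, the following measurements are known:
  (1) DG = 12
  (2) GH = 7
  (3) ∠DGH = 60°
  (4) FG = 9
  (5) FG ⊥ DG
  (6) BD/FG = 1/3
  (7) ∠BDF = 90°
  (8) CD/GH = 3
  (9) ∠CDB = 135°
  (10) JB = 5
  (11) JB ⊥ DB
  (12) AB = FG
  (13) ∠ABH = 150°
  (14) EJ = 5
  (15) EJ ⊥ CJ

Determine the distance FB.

From the given relations: BD = 1/3·FG = 1/3·9 = 3.
Step 1: By the law of cosines on triangle FGD: FD² = 9² + 12² − 2·9·12·cos(90°) = 225, so FD = 15.
Step 2: By the law of cosines on triangle FDB: FB² = 15² + 3² − 2·15·3·cos(90°) = 234, so FB = 3·√26.

Therefore, the length of FB = 3·√26.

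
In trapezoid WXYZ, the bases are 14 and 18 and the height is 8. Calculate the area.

Area = (14 + 18) * 8 / 2 = 256 / 2 = 128

128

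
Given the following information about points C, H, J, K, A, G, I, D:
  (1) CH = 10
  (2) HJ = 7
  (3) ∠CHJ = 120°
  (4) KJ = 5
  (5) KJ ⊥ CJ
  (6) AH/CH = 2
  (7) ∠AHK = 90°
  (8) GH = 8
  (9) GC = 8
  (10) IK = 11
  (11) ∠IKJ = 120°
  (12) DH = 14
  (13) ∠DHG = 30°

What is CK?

Step 1: By the law of cosines on triangle JHC: JC² = 7² + 10² − 2·7·10·cos(120°) = 219, so JC ≈ 14.8.
Step 2: By the law of cosines on triangle CJK: CK² = 14.8² + 5² − 2·14.8·5·cos(90°) = 244, so CK = 2·√61.

Therefore, the length of CK = 2·√61.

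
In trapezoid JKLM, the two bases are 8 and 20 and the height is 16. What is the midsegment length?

midsegment = (8 + 20) / 2 = 28 / 2 = 14

14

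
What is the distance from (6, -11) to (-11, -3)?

d = sqrt((-17)^2 + (8)^2) = sqrt(353)

sqrt(353)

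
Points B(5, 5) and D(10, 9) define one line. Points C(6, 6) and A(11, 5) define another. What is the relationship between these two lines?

Slope of line 1: m1 = (9 - 5)/(10 - 5) = 4/5 = 4/5
Slope of line 2: m2 = (5 - 6)/(11 - 6) = -1/5 = -1/5
m1 != m2 and m1*m2 = -4/25 != -1. Neither.

Neither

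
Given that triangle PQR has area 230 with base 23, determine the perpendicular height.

height = 2 * 230 / 23 = 20

20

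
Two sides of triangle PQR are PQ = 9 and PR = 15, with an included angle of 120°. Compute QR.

When two sides and the included angle are known, the law of cosines gives the third side.
c^2 = a^2 + b^2 - 2ab cos(C) generalizes the Pythagorean theorem to non-right triangles.
Here: QR^2 = 81 + 225 - 270*(-1/2) = 441
QR = 21

21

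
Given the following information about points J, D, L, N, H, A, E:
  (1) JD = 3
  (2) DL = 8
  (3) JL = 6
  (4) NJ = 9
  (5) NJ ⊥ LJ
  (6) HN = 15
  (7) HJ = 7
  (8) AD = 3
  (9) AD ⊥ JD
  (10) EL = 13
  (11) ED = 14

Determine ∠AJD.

Step 1: By the law of cosines on triangle JDA: JA² = 3² + 3² − 2·3·3·cos(90°) = 18, so JA = 3·√2.
Step 2: By the inverse law of cosines on triangle AJD: cos(∠AJD) = ((3·√2)² + 3² − 3²) / (2·3·√2·3) = 18/25.46 = 0.7071, so ∠AJD = 45°.

Therefore, the measure of angle ∠AJD = 45°.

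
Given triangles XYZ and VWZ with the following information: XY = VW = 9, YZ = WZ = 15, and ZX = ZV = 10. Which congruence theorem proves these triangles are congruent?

The given information provides:
XY = VW = 9, YZ = WZ = 15, and ZX = ZV = 10
This matches the SSS congruence theorem.
All three pairs of corresponding sides are equal (Side-Side-Side).

SSS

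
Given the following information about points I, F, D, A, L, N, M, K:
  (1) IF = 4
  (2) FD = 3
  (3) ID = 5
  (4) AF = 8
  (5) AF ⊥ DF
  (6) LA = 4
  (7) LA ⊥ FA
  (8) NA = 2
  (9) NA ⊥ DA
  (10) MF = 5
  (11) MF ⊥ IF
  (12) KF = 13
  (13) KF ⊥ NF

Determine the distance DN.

Step 1: By the law of cosines on triangle DFA: DA² = 3² + 8² − 2·3·8·cos(90°) = 73, so DA = √73.
Step 2: By the law of cosines on triangle DAN: DN² = √73² + 2² − 2·√73·2·cos(90°) = 77, so DN = √77.

Therefore, the length of DN = √77.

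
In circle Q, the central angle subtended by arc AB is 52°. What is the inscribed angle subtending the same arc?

By the inscribed angle theorem, the inscribed angle is half the central angle.
Inscribed angle = 52° / 2 = 26°

26°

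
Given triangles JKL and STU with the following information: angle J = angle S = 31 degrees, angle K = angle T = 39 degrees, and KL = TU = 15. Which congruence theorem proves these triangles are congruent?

Consider the given information: angle J = angle S = 31 degrees, angle K = angle T = 39 degrees, and KL = TU = 15
This is not SSS or ASA: SSS requires all three pairs of sides, but we don't have that. ASA requires two angles and the side between them.
The correct criterion is AAS. Two pairs of corresponding angles and a non-included side are equal (Angle-Angle-Side).

AAS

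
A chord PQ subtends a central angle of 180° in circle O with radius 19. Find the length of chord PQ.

Chord length = 2r sin(θ/2)
= 2 × 19 × sin(180°/2)
= 2 × 19 × sin(90°)
= 38

38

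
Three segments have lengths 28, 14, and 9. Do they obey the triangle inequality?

Check the triangle inequality: 14 + 9 = 23 ≤ 28.
Since the sum of two sides does not exceed the third, no triangle can be formed.

No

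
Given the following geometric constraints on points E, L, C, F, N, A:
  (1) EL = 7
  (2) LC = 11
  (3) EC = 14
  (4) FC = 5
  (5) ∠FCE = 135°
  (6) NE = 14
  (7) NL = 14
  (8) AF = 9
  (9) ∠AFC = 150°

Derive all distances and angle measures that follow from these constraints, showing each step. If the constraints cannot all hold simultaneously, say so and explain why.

The constraints are consistent.

Step 1: From EC = 14, CF = 5, and ∠ECF = 135°, by the law of cosines:
  EF² = EC² + CF² - 2·EC·CF·cos(135°) = 196 + 25 + 98.99 = 320
  EF ≈ 17.89

Step 2: From CF = 5, FA = 9, and ∠CFA = 150°, by the law of cosines:
  CA² = CF² + FA² - 2·CF·FA·cos(150°) = 25 + 81 + 77.94 = 183.9
  CA ≈ 13.56

Step 3: From EC = 14, EL = 7, CL = 11, by the inverse law of cosines:
  cos(∠CEL) = (EC² + EL² - CL²) / (2·EC·EL)
  ∠CEL = 50.75°

Step 4: From EL = 7, EN = 14, LN = 14, by the inverse law of cosines:
  cos(∠LEN) = (EL² + EN² - LN²) / (2·EL·EN)
  ∠LEN = 75.52°

Step 5: From LC = 11, LE = 7, CE = 14, by the inverse law of cosines:
  cos(∠CLE) = (LC² + LE² - CE²) / (2·LC·LE)
  ∠CLE = 99.72°

Step 6: From LE = 7, LN = 14, EN = 14, by the inverse law of cosines:
  cos(∠ELN) = (LE² + LN² - EN²) / (2·LE·LN)
  ∠ELN = 75.52°

Step 7: From CE = 14, CL = 11, EL = 7, by the inverse law of cosines:
  cos(∠ECL) = (CE² + CL² - EL²) / (2·CE·CL)
  ∠ECL = 29.53°

Step 8: From NE = 14, NL = 14, EL = 7, by the inverse law of cosines:
  cos(∠ENL) = (NE² + NL² - EL²) / (2·NE·NL)
  ∠ENL = 28.96°

Step 9: From EC = 14, EF = 17.89, CF = 5, by the inverse law of cosines:
  cos(∠CEF) = (EC² + EF² - CF²) / (2·EC·EF)
  ∠CEF = 11.4°

Step 10: From CA = 13.56, CF = 5, AF = 9, by the inverse law of cosines:
  cos(∠ACF) = (CA² + CF² - AF²) / (2·CA·CF)
  ∠ACF = 19.38°

Step 11: From FC = 5, FE = 17.89, CE = 14, by the inverse law of cosines:
  cos(∠CFE) = (FC² + FE² - CE²) / (2·FC·FE)
  ∠CFE = 33.6°

Step 12: From AC = 13.56, AF = 9, CF = 5, by the inverse law of cosines:
  cos(∠CAF) = (AC² + AF² - CF²) / (2·AC·AF)
  ∠CAF = 10.62°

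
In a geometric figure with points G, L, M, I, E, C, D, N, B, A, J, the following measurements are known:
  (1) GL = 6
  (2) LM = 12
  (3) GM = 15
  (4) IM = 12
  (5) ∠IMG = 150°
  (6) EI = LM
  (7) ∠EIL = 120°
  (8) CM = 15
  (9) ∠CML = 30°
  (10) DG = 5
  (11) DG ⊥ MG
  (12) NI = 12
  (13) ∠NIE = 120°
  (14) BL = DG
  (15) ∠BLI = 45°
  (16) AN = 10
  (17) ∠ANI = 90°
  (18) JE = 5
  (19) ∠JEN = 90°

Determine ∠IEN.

From the given relations: EI = LM = 12.
Step 1: By the law of cosines on triangle EIN: EN² = 12² + 12² − 2·12·12·cos(120°) = 432, so EN = 12·√3.
Step 2: By the inverse law of cosines on triangle IEN: cos(∠IEN) = (12² + (12·√3)² − 12²) / (2·12·12·√3) = 432/498.83 = 0.866, so ∠IEN = 30°.

Therefore, the measure of angle ∠IEN = 30°.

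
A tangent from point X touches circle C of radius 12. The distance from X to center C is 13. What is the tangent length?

tangent = √(d² - r²) = √(13² - 12²) = √(169 - 144) = √25 = 5

5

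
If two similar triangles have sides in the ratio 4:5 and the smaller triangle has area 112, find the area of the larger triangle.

Area ratio = (4/5)^2 = 16/25. Area of the larger triangle = 112 * 25/16 = 175.

175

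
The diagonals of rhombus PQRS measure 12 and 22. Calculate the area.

Area = (12 * 22) / 2 = 264 / 2 = 132

132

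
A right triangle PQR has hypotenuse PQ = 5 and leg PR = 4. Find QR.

Rearranging the Pythagorean theorem to solve for the unknown leg:
leg^2 = hypotenuse^2 - known_leg^2 = 25 - 16 = 9
leg = sqrt(9) = 3.

3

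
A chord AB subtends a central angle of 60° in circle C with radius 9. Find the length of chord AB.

Chord = 2(9) sin(30°) = 9

9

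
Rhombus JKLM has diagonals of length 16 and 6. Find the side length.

The diagonals of a rhombus bisect each other at right angles.
Half-diagonals: 16/2 = 8 and 6/2 = 3
side = sqrt(8^2 + 3^2)
side = sqrt(64 + 9)
side = sqrt(73)

sqrt(73)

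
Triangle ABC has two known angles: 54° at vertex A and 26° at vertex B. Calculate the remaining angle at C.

The interior angles sum to 180°: angle C = 180 - 54 - 26 = 100°.
The triangle is obtuse (angles 54°, 26°, 100°).

100 degrees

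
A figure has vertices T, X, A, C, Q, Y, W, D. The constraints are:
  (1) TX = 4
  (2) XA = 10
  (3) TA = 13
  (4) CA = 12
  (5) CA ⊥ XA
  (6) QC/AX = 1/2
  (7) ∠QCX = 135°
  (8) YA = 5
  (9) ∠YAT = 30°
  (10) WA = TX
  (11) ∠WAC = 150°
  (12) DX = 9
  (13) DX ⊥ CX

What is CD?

Step 1: By the law of cosines on triangle CAX: CX² = 12² + 10² − 2·12·10·cos(90°) = 244, so CX = 2·√61.
Step 2: By the law of cosines on triangle CXD: CD² = (2·√61)² + 9² − 2·2·√61·9·cos(90°) = 325, so CD = 5·√13.

Therefore, the length of CD = 5·√13.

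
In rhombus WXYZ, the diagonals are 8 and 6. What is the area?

Area = (8 * 6) / 2 = 48 / 2 = 24

24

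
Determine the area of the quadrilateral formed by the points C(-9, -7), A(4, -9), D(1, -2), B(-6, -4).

The Shoelace formula works by pairing each vertex with the next (cycling back to the first).
For each pair, compute x_i*y_(i+1) - x_(i+1)*y_i:
  (-9*-9 - 4*-7) = 109
  (4*-2 - 1*-9) = 1
  (1*-4 - -6*-2) = -16
  (-6*-7 - -9*-4) = 6
Taking half the absolute value of the total: Area = (1/2)(100) = 50.

50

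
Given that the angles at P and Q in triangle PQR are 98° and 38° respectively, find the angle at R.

Let angle R = x. Then 98 + 38 + x = 180.
x = 180 - 136 = 44 degrees.

44 degrees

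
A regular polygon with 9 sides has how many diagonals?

Total line segments between 9 vertices = C(9,2) = 36.
Subtract the 9 sides: 36 - 9 = 27 diagonals.

27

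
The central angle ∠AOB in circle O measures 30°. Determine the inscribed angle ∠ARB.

Inscribed angle = 30° / 2 = 15° (inscribed angle theorem).

15°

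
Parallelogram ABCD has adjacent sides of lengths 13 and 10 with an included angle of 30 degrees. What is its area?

Area = 13 * 10 * sin(30°) = 130 * 1/2 = 65

65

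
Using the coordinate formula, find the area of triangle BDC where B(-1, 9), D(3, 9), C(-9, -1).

Using the Shoelace formula for a triangle:
Area = (1/2)|x0(y1 - y2) + x1(y2 - y0) + x2(y0 - y1)|
Area = (1/2)|-1(9 - -1) + 3(-1 - 9) + -9(9 - 9)|
Area = (1/2)|-10 + -30 + 0|
Area = (1/2)|-40|
Area = (1/2)(40)
Area = 20

20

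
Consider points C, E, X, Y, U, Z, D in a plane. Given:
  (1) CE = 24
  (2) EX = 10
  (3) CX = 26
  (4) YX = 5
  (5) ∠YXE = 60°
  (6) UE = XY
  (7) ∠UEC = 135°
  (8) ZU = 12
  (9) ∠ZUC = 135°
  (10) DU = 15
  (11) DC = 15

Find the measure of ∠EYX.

Step 1: By the law of cosines on triangle YXE: YE² = 5² + 10² − 2·5·10·cos(60°) = 75, so YE = 5·√3.
Step 2: By the inverse law of cosines on triangle EYX: cos(∠EYX) = ((5·√3)² + 5² − 10²) / (2·5·√3·5) = 0/86.6 = 0, so ∠EYX = 90°.

Therefore, the measure of angle ∠EYX = 90°.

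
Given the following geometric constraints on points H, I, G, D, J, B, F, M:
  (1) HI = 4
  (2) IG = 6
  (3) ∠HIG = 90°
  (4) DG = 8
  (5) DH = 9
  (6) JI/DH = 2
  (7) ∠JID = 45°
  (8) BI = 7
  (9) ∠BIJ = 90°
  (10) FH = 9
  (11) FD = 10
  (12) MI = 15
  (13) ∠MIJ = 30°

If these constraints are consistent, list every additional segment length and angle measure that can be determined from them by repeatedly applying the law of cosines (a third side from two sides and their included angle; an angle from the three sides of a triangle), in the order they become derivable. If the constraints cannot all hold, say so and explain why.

The constraints are consistent. Derivable facts, in order:
After 1 step:
- HG = 2·√13
- JB ≈ 19.31
- JM ≈ 9.02
- ∠DFH = 56.25°
- ∠DHF = 67.5°
- ∠FDH = 56.25°
After 2 steps:
- ∠BJI = 21.25°
- ∠DGH = 72.34°
- ∠DHG = 57.89°
- ∠GDH = 49.77°
- ∠GHI = 56.31°
- ∠HGI = 33.69°
- ∠IBJ = 68.75°
- ∠IJM = 56.26°
- ∠IMJ = 93.74°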